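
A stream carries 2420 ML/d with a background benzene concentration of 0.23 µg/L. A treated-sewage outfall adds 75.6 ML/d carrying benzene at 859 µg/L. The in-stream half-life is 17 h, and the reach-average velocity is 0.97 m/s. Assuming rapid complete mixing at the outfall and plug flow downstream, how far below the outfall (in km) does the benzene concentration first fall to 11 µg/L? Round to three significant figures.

74.5 km

Mixed concentration C = ΣQC/ΣQ = (2420·0.2300 + 75.60·859.0) / 2496 = 65500/2496 = 26.24 µg/L.
Half-life 17 h → k = ln 2 / 17 = 0.04077 h⁻¹ = 0.9786 d⁻¹.
Set 26.24·exp(−k·t) = 11 → t = ln(26.24/11)/k = 76780 s = 21.33 h.
Distance = v·t = 0.97·76780 = 74470 m = 74.47 km.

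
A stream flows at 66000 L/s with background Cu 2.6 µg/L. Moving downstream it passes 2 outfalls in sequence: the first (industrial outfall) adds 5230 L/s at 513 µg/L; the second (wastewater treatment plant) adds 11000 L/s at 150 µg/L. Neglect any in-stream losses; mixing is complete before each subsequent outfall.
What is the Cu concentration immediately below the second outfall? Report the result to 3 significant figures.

54.8 µg/L

Below outfall 1: Q → 71230 L/s, C = (66000·2.600 + 5230·513.0)/71230 = 40.08 µg/L.
Below outfall 2: Q → 82230 L/s, C = (71230·40.08 + 11000·150.0)/82230 = 54.78 µg/L.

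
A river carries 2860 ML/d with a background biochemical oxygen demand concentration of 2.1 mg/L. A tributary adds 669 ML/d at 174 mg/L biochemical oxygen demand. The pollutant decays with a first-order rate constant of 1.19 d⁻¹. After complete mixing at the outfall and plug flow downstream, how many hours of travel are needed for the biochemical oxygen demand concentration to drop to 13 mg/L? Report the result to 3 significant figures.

Mass balance: C = (2860·2.100 + 669.0·174.0) / 3529 = 122400/3529 = 34.69 mg/L.
34.69·exp(−k·t) = 13 → t = ln(34.69/13)/k = 71260 s = 19.79 h.

19.8 h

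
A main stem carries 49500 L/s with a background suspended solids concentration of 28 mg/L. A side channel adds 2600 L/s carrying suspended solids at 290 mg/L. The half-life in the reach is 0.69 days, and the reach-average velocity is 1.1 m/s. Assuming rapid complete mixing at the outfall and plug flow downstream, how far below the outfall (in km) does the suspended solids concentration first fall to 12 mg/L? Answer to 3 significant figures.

116 km

Mass balance: C = (49500·28.00 + 2600·290.0) / 52100 = 2140000/52100 = 41.07 mg/L.
Half-life 0.69 d → k = ln 2 / 0.69 = 1.005 d⁻¹.
Set 41.07·exp(−k·t) = 12 → t = ln(41.07/12)/k = 105800 s = 29.40 h.
Distance = v·t = 1.1·105800 = 116400 m = 116.4 km.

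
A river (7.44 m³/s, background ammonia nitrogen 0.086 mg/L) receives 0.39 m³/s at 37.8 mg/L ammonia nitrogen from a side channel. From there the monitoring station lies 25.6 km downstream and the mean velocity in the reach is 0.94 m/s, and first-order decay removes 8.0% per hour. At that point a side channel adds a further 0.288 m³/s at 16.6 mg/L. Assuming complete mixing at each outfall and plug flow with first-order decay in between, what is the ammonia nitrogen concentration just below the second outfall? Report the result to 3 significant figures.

Conservation of mass: C = (7.440·0.08600 + 0.3900·37.80) / 7.830 = 15.38/7.830 = 1.964 mg/L; combined flow 7.830 m³/s.
Travel time t = 25.6·1000 / 0.94 = 27230 s = 7.565 h.
8.0%/h lost → k = −ln(1 − 0.08) = 0.08338 h⁻¹.
Decay over the reach: 1.964·exp(−kt) = 1.964·0.5322 = 1.045 mg/L.
Second outfall: C = (7.830·1.045 + 0.2880·16.60)/8.118 = 1.597 mg/L.

1.60 mg/L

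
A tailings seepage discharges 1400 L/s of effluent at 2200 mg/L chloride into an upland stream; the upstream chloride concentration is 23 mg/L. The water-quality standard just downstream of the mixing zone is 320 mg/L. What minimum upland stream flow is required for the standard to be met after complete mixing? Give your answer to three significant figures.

Set C_mix = 320: (Q·23.00 + 1400·2200) / (Q + 1400) = 320
→ Q = 1400·(2200 − 320)/(320 − 23.00) = 8862 L/s.

8860 L/s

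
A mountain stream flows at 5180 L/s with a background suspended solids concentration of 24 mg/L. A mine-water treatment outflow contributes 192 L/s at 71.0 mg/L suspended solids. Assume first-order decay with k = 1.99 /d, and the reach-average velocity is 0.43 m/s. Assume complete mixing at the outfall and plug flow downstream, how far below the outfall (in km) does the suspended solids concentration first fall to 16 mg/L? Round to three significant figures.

Mixed concentration C = ΣQC/ΣQ = (5180·24.00 + 192.0·71.00) / 5372 = 138000/5372 = 25.68 mg/L.
Set 25.68·exp(−k·t) = 16 → t = ln(25.68/16)/k = 20540 s = 5.706 h.
Distance = v·t = 0.43·20540 = 8833 m = 8.833 km.

8.83 km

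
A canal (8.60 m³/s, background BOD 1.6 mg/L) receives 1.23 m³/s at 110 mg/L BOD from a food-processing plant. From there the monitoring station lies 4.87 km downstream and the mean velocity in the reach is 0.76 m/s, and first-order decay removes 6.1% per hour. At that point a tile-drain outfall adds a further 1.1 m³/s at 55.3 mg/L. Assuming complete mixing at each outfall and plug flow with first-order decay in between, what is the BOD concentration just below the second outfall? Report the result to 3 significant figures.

17.8 mg/L

Mixed concentration C = ΣQC/ΣQ = (8.600·1.600 + 1.230·110.0) / 9.830 = 149.1/9.830 = 15.16 mg/L; combined flow 9.830 m³/s.
Travel time t = 4.87·1000 / 0.76 = 6408 s = 1.780 h.
6.1%/h lost → k = −ln(1 − 0.061) = 0.06294 h⁻¹.
Applying C = C₀e^(−kt): 15.16 × 0.8940 = 13.56 mg/L.
Second outfall: C = (9.830·13.56 + 1.100·55.30)/10.93 = 17.76 mg/L.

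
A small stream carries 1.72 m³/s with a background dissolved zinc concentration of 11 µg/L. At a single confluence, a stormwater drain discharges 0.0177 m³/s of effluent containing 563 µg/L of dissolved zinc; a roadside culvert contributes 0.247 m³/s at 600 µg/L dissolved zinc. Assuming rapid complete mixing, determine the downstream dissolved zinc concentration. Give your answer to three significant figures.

After mixing, C = (1.720·11.00 + 0.01770·563.0 + 0.2470·600.0) / 1.985 = 177.1/1.985 = 89.23 µg/L.

89.2 µg/L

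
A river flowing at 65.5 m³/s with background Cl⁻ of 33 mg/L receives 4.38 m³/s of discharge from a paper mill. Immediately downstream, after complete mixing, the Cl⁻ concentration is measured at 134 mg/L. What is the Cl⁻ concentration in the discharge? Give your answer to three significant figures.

1640 mg/L

Mass balance: 65.50·33.00 + 4.380·Cₑ = 69.88·134.0
→ Cₑ = (69.88·134.0 − 65.50·33.00) / 4.380 = 1644 mg/L.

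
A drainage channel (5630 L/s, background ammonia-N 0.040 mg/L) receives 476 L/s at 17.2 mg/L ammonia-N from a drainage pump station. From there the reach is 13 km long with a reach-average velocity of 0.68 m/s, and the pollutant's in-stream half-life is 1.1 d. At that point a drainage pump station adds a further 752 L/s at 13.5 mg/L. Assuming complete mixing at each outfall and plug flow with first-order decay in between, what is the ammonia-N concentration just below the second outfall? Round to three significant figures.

2.55 mg/L

Conservation of mass: C = (5630·0.04000 + 476.0·17.20) / 6106 = 8412/6106 = 1.378 mg/L; combined flow 6106 L/s.
Travel time t = 13·1000 / 0.68 = 19120 s = 5.310 h.
Half-life 1.1 d → k = ln 2 / 1.1 = 0.6301 d⁻¹.
First-order decay: C = 1.378·exp(−k·t) = 1.378·0.8699 = 1.198 mg/L.
Second outfall: C = (6106·1.198 + 752.0·13.50)/6858 = 2.547 mg/L.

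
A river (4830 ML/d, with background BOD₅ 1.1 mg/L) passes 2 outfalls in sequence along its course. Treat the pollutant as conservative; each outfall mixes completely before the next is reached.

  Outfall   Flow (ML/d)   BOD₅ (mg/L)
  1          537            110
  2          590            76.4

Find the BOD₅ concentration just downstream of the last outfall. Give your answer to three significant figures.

18.4 mg/L

Outfall 1: combined Q = 5367 ML/d; C = (4830·1.100 + 537.0·110.0)/5367 = 12.00 mg/L.
Outfall 2: combined Q = 5957 ML/d; C = (5367·12.00 + 590.0·76.40)/5957 = 18.37 mg/L.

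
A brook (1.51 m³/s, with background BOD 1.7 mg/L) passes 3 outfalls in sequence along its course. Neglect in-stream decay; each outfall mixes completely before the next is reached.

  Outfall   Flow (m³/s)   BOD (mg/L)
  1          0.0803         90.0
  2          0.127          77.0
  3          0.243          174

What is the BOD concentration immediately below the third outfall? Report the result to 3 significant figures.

31.6 mg/L

Below outfall 1: Q → 1.590 m³/s, C = (1.510·1.700 + 0.08030·90.00)/1.590 = 6.159 mg/L.
Below outfall 2: Q → 1.717 m³/s, C = (1.590·6.159 + 0.1270·77.00)/1.717 = 11.40 mg/L.
Below outfall 3: Q → 1.960 m³/s, C = (1.717·11.40 + 0.2430·174.0)/1.960 = 31.55 mg/L.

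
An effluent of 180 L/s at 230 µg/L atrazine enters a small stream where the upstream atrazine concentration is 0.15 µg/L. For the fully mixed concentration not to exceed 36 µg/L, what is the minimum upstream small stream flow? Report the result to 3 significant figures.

974 L/s

Set C_mix = 36: (Q·0.1500 + 180.0·230.0) / (Q + 180.0) = 36
→ Q = 180.0·(230.0 − 36)/(36 − 0.1500) = 974.1 L/s.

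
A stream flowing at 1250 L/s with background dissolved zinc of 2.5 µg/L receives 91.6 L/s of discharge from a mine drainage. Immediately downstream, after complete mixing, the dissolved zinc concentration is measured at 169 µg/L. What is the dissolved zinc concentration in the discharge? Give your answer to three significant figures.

Mass balance: 1250·2.500 + 91.60·Cₑ = 1342·169.0
→ Cₑ = (1342·169.0 − 1250·2.500) / 91.60 = 2441 µg/L.

2440 µg/L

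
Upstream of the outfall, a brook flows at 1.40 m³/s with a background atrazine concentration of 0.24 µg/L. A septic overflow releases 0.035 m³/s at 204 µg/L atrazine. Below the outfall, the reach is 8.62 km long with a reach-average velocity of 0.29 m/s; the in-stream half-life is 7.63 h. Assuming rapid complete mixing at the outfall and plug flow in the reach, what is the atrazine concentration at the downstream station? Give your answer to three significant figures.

2.46 µg/L

Conservation of mass: C = (1.400·0.2400 + 0.03500·204.0) / 1.435 = 7.476/1.435 = 5.210 µg/L.
Travel time t = 8.62·1000 / 0.29 = 29720 s = 8.257 h.
Half-life 7.63 h → k = ln 2 / 7.63 = 0.09084 h⁻¹ = 2.180 d⁻¹.
Applying C = C₀e^(−kt): 5.210 × 0.4723 = 2.461 µg/L.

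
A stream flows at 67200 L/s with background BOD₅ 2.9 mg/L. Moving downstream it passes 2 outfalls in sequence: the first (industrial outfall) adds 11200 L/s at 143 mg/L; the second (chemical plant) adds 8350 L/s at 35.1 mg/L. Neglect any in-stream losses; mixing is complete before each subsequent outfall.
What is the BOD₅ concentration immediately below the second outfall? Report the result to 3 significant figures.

Outfall 1: combined Q = 78400 L/s; C = (67200·2.900 + 11200·143.0)/78400 = 22.91 mg/L.
Outfall 2: combined Q = 86750 L/s; C = (78400·22.91 + 8350·35.10)/86750 = 24.09 mg/L.

24.1 mg/L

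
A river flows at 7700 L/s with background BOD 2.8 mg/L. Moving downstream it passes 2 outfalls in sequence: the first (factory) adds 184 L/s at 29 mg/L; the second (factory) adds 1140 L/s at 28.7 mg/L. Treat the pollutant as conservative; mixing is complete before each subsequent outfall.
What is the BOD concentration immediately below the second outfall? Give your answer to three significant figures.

After outfall 1: Q = 7700 + 184.0 = 7884 L/s; C = (7700·2.800 + 184.0·29.00)/7884 = 3.411 mg/L.
After outfall 2: Q = 7884 + 1140 = 9024 L/s; C = (7884·3.411 + 1140·28.70)/9024 = 6.606 mg/L.

6.61 mg/L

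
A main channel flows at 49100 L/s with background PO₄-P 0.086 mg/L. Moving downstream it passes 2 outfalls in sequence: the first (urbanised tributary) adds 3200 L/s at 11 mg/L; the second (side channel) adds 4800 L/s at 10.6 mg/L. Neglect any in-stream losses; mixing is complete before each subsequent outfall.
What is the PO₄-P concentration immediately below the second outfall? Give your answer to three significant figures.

Below outfall 1: Q → 52300 L/s, C = (49100·0.08600 + 3200·11.00)/52300 = 0.7538 mg/L.
Below outfall 2: Q → 57100 L/s, C = (52300·0.7538 + 4800·10.60)/57100 = 1.581 mg/L.

1.58 mg/L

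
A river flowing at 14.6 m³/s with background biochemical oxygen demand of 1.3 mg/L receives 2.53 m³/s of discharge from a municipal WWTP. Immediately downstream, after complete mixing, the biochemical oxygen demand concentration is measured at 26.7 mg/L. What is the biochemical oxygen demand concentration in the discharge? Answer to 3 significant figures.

173 mg/L

Mass balance: 14.60·1.300 + 2.530·Cₑ = 17.13·26.70
→ Cₑ = (17.13·26.70 − 14.60·1.300) / 2.530 = 173.3 mg/L.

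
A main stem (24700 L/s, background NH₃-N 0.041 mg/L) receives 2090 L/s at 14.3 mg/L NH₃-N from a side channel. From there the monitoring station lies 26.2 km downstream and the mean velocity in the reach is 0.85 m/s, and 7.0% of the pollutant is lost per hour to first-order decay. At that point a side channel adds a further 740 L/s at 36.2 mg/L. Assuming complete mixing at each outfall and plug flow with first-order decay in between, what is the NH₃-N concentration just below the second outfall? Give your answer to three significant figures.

Flow-weighted average: C = (24700·0.04100 + 2090·14.30) / 26790 = 30900/26790 = 1.153 mg/L; combined flow 26790 L/s.
Travel time t = 26.2·1000 / 0.85 = 30820 s = 8.562 h.
7.0%/h lost → k = −ln(1 − 0.07) = 0.07257 h⁻¹.
Decay over the reach: 1.153·exp(−kt) = 1.153·0.5372 = 0.6196 mg/L.
Second outfall: C = (26790·0.6196 + 740.0·36.20)/27530 = 1.576 mg/L.

1.58 mg/L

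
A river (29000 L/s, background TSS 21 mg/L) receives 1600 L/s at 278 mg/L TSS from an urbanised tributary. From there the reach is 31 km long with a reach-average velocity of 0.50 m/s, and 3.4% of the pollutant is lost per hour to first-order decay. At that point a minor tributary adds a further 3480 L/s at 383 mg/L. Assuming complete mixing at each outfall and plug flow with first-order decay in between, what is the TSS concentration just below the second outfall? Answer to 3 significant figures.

56.2 mg/L

Mass balance: C = (29000·21.00 + 1600·278.0) / 30600 = 1054000/30600 = 34.44 mg/L; combined flow 30600 L/s.
Travel time t = 31·1000 / 0.50 = 62000 s = 17.22 h.
3.4%/h lost → k = −ln(1 − 0.034) = 0.03459 h⁻¹.
After decay, C = 34.44 × e^(−kt) = 34.44 × 0.5512 = 18.98 mg/L.
Second outfall: C = (30600·18.98 + 3480·383.0)/34080 = 56.15 mg/L.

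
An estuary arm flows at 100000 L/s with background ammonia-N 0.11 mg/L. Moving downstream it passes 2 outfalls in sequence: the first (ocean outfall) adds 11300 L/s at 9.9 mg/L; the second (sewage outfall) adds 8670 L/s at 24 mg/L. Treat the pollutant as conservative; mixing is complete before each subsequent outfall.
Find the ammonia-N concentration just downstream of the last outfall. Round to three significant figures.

2.76 mg/L

After outfall 1: Q = 100000 + 11300 = 111300 L/s; C = (100000·0.1100 + 11300·9.900)/111300 = 1.104 mg/L.
After outfall 2: Q = 111300 + 8670 = 120000 L/s; C = (111300·1.104 + 8670·24.00)/120000 = 2.759 mg/L.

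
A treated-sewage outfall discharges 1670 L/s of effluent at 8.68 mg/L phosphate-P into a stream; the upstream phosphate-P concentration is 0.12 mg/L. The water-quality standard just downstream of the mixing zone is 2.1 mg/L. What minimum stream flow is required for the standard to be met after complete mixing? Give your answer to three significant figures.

5550 L/s

Set C_mix = 2.1: (Q·0.1200 + 1670·8.680) / (Q + 1670) = 2.1
→ Q = 1670·(8.680 − 2.1)/(2.1 − 0.1200) = 5550 L/s.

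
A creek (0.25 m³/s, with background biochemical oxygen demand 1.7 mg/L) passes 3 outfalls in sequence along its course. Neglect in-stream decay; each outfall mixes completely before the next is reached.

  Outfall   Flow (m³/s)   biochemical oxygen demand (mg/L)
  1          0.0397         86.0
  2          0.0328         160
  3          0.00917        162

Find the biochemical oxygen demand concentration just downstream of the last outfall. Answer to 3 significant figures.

After outfall 1: Q = 0.2500 + 0.03970 = 0.2897 m³/s; C = (0.2500·1.700 + 0.03970·86.00)/0.2897 = 13.25 mg/L.
After outfall 2: Q = 0.2897 + 0.03280 = 0.3225 m³/s; C = (0.2897·13.25 + 0.03280·160.0)/0.3225 = 28.18 mg/L.
After outfall 3: Q = 0.3225 + 0.009170 = 0.3317 m³/s; C = (0.3225·28.18 + 0.009170·162.0)/0.3317 = 31.88 mg/L.

31.9 mg/L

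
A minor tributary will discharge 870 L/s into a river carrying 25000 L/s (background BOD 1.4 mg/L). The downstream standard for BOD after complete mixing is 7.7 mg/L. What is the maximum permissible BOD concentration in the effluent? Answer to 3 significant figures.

189 mg/L

At the limit, (Qr·Cr + Qe·Cₑ)/(Qr + Qe) = 7.7:
Cₑ = (25870·7.7 − 25000·1.400) / 870.0 = 188.7 mg/L.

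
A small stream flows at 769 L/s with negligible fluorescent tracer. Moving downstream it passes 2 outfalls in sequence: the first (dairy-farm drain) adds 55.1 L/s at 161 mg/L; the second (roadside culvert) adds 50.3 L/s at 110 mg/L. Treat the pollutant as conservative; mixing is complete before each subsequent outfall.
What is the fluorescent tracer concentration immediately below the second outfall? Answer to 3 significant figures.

Outfall 1: combined Q = 824.1 L/s; C = (769.0·0 + 55.10·161.0)/824.1 = 10.76 mg/L.
Outfall 2: combined Q = 874.4 L/s; C = (824.1·10.76 + 50.30·110.0)/874.4 = 16.47 mg/L.

16.5 mg/L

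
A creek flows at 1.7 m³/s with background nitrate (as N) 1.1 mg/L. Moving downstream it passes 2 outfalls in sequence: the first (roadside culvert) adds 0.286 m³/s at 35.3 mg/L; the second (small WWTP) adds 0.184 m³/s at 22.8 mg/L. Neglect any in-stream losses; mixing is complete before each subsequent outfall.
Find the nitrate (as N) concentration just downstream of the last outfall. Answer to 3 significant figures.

7.45 mg/L

After outfall 1: Q = 1.700 + 0.2860 = 1.986 m³/s; C = (1.700·1.100 + 0.2860·35.30)/1.986 = 6.025 mg/L.
After outfall 2: Q = 1.986 + 0.1840 = 2.170 m³/s; C = (1.986·6.025 + 0.1840·22.80)/2.170 = 7.447 mg/L.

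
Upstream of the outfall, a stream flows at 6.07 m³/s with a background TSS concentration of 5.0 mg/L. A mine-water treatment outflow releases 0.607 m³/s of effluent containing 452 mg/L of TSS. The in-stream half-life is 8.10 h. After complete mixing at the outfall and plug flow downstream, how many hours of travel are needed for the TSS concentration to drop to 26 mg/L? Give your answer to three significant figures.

Mass balance: C = (6.070·5.000 + 0.6070·452.0) / 6.677 = 304.7/6.677 = 45.64 mg/L.
Half-life 8.10 h → k = ln 2 / 8.10 = 0.08557 h⁻¹ = 2.054 d⁻¹.
45.64·exp(−k·t) = 26 → t = ln(45.64/26)/k = 23670 s = 6.575 h.

6.57 h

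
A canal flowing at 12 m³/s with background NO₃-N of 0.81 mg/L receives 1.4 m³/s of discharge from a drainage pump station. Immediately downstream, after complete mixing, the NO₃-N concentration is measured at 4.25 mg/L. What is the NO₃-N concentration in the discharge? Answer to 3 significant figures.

Mass balance: 12.00·0.8100 + 1.400·Cₑ = 13.40·4.250
→ Cₑ = (13.40·4.250 − 12.00·0.8100) / 1.400 = 33.74 mg/L.

33.7 mg/L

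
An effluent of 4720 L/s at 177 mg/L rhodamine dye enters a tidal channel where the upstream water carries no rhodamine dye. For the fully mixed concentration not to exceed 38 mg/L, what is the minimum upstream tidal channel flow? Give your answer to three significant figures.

17300 L/s

Set C_mix = 38: (Q·0 + 4720·177.0) / (Q + 4720) = 38
→ Q = 4720·(177.0 − 38)/(38 − 0) = 17270 L/s.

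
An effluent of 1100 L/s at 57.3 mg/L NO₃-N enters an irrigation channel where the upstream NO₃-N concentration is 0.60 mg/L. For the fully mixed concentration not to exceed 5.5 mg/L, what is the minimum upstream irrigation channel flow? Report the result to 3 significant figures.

11600 L/s

Set C_mix = 5.5: (Q·0.6000 + 1100·57.30) / (Q + 1100) = 5.5
→ Q = 1100·(57.30 − 5.5)/(5.5 − 0.6000) = 11630 L/s.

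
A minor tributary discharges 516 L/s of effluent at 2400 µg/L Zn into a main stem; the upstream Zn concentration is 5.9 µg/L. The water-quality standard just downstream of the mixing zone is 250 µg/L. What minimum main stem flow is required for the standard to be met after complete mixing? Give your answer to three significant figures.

4540 L/s

Set C_mix = 250: (Q·5.900 + 516.0·2400) / (Q + 516.0) = 250
→ Q = 516.0·(2400 − 250)/(250 − 5.900) = 4545 L/s.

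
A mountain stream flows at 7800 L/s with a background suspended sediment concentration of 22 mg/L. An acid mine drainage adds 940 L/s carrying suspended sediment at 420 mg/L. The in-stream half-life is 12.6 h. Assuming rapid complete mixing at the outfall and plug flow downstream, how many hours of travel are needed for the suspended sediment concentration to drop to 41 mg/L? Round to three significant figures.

8.32 h

Mixed concentration C = ΣQC/ΣQ = (7800·22.00 + 940.0·420.0) / 8740 = 566400/8740 = 64.81 mg/L.
Half-life 12.6 h → k = ln 2 / 12.6 = 0.05501 h⁻¹ = 1.320 d⁻¹.
64.81·exp(−k·t) = 41 → t = ln(64.81/41)/k = 29960 s = 8.322 h.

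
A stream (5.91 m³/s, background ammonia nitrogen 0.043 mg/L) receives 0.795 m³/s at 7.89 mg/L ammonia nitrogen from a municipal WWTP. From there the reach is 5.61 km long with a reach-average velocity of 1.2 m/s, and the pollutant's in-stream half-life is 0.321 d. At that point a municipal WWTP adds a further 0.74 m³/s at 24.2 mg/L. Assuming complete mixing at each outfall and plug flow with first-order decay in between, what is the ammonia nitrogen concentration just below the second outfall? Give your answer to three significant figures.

3.19 mg/L

After mixing, C = (5.910·0.04300 + 0.7950·7.890) / 6.705 = 6.527/6.705 = 0.9734 mg/L; combined flow 6.705 m³/s.
Travel time t = 5.61·1000 / 1.2 = 4675 s = 1.299 h.
Half-life 0.321 d → k = ln 2 / 0.321 = 2.159 d⁻¹.
Decay over the reach: 0.9734·exp(−kt) = 0.9734·0.8897 = 0.8661 mg/L.
At the second outfall, C = (6.705·0.8661 + 0.7400·24.20) / (6.705 + 0.7400) = 3.185 mg/L.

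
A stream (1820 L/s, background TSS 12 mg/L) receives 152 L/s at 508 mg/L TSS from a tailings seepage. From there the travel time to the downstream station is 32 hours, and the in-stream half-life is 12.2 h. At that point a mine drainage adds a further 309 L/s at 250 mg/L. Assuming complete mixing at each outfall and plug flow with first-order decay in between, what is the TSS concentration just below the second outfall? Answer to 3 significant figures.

After mixing, C = (1820·12.00 + 152.0·508.0) / 1972 = 99060/1972 = 50.23 mg/L; combined flow 1972 L/s.
Half-life 12.2 h → k = ln 2 / 12.2 = 0.05682 h⁻¹ = 1.364 d⁻¹.
Applying C = C₀e^(−kt): 50.23 × 0.1623 = 8.154 mg/L.
At the second outfall, C = (1972·8.154 + 309.0·250.0) / (1972 + 309.0) = 40.92 mg/L.

40.9 mg/L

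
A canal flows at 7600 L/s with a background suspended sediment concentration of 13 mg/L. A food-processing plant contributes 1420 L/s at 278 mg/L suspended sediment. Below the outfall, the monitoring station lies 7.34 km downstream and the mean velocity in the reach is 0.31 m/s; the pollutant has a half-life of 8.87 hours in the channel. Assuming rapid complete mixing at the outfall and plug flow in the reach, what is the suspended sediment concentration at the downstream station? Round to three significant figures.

Flow-weighted average: C = (7600·13.00 + 1420·278.0) / 9020 = 493600/9020 = 54.72 mg/L.
Travel time t = 7.34·1000 / 0.31 = 23680 s = 6.577 h.
Half-life 8.87 h → k = ln 2 / 8.87 = 0.07815 h⁻¹ = 1.875 d⁻¹.
First-order decay: C = 54.72·exp(−k·t) = 54.72·0.5981 = 32.73 mg/L.

32.7 mg/L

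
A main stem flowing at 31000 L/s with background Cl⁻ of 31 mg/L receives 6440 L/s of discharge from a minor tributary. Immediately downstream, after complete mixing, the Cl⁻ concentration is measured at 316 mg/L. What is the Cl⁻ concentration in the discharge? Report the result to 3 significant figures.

1690 mg/L

Mass balance: 31000·31.00 + 6440·Cₑ = 37440·316.0
→ Cₑ = (37440·316.0 − 31000·31.00) / 6440 = 1688 mg/L.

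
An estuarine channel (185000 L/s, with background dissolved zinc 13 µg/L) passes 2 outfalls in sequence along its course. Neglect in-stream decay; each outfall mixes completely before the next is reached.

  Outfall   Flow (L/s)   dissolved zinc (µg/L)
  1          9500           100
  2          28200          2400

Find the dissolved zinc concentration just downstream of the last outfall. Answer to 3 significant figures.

319 µg/L

Below outfall 1: Q → 194500 L/s, C = (185000·13.00 + 9500·100.0)/194500 = 17.25 µg/L.
Below outfall 2: Q → 222700 L/s, C = (194500·17.25 + 28200·2400)/222700 = 319.0 µg/L.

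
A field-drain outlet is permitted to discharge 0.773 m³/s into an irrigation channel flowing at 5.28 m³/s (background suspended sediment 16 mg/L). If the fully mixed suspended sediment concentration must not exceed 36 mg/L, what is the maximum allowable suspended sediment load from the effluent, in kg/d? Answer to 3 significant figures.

11500 kg/d

Mass balance at the limit: 5.280·16.00 + 0.7730·Cₑ = 6.053·36 → Cₑ = 172.6 mg/L.
Load = 0.7730 m³/s × 172.6 g/m³ × 86 400 s/d = 11530 kg/d.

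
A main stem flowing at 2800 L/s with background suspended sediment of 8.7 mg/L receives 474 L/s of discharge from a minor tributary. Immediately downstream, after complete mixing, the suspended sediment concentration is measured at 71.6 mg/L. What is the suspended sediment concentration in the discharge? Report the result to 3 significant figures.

Mass balance: 2800·8.700 + 474.0·Cₑ = 3274·71.60
→ Cₑ = (3274·71.60 − 2800·8.700) / 474.0 = 443.2 mg/L.

443 mg/L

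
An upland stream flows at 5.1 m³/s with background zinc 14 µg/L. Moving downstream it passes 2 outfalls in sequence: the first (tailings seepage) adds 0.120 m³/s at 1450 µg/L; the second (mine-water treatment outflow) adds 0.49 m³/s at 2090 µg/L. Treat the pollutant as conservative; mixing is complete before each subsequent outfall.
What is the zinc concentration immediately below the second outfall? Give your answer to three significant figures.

After outfall 1: Q = 5.100 + 0.1200 = 5.220 m³/s; C = (5.100·14.00 + 0.1200·1450)/5.220 = 47.01 µg/L.
After outfall 2: Q = 5.220 + 0.4900 = 5.710 m³/s; C = (5.220·47.01 + 0.4900·2090)/5.710 = 222.3 µg/L.

222 µg/L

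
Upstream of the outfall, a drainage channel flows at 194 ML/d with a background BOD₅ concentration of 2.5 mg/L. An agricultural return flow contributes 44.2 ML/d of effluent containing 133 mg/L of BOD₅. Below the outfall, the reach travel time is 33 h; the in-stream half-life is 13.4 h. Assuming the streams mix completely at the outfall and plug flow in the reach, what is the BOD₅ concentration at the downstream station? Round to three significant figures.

4.85 mg/L

Conservation of mass: C = (194.0·2.500 + 44.20·133.0) / 238.2 = 6364/238.2 = 26.72 mg/L.
Half-life 13.4 h → k = ln 2 / 13.4 = 0.05173 h⁻¹ = 1.241 d⁻¹.
First-order decay: C = 26.72·exp(−k·t) = 26.72·0.1814 = 4.846 mg/L.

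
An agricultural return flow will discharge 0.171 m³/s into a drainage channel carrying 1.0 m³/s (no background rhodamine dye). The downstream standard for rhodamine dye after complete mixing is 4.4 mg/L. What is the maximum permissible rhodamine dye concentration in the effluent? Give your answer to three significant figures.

At the limit, (Qr·Cr + Qe·Cₑ)/(Qr + Qe) = 4.4:
Cₑ = (1.171·4.4 − 1.000·0) / 0.1710 = 30.13 mg/L.

30.1 mg/L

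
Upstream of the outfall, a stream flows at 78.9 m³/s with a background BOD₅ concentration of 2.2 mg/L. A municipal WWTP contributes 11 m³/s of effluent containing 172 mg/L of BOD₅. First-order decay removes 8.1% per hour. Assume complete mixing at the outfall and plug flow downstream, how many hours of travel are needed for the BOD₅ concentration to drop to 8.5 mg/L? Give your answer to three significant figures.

Mass balance: C = (78.90·2.200 + 11.00·172.0) / 89.90 = 2066/89.90 = 22.98 mg/L.
8.1%/h lost → k = −ln(1 − 0.081) = 0.08447 h⁻¹.
22.98·exp(−k·t) = 8.5 → t = ln(22.98/8.5)/k = 42380 s = 11.77 h.

11.8 h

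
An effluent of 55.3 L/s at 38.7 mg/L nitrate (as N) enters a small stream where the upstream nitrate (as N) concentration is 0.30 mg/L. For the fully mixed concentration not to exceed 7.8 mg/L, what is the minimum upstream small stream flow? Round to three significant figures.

Set C_mix = 7.8: (Q·0.3000 + 55.30·38.70) / (Q + 55.30) = 7.8
→ Q = 55.30·(38.70 − 7.8)/(7.8 − 0.3000) = 227.8 L/s.

228 L/s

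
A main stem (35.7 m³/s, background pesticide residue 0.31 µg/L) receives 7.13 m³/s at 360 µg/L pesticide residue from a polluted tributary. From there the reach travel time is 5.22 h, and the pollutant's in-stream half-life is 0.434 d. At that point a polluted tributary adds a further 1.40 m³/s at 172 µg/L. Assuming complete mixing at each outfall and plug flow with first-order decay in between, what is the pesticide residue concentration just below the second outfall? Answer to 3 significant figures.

46.6 µg/L

Flow-weighted average: C = (35.70·0.3100 + 7.130·360.0) / 42.83 = 2578/42.83 = 60.19 µg/L; combined flow 42.83 m³/s.
Half-life 0.434 d → k = ln 2 / 0.434 = 1.597 d⁻¹.
After decay, C = 60.19 × e^(−kt) = 60.19 × 0.7065 = 42.53 µg/L.
Second outfall: C = (42.83·42.53 + 1.400·172.0)/44.23 = 46.62 µg/L.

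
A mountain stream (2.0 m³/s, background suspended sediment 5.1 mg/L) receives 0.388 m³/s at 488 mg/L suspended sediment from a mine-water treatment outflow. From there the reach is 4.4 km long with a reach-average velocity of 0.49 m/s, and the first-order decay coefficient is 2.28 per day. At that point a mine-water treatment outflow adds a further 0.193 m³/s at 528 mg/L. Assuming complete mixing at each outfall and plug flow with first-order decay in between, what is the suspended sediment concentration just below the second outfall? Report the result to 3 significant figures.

100 mg/L

Mixed concentration C = ΣQC/ΣQ = (2.000·5.100 + 0.3880·488.0) / 2.388 = 199.5/2.388 = 83.56 mg/L; combined flow 2.388 m³/s.
Travel time t = 4.4·1000 / 0.49 = 8980 s = 2.494 h.
Applying C = C₀e^(−kt): 83.56 × 0.7890 = 65.93 mg/L.
At the second outfall, C = (2.388·65.93 + 0.1930·528.0) / (2.388 + 0.1930) = 100.5 mg/L.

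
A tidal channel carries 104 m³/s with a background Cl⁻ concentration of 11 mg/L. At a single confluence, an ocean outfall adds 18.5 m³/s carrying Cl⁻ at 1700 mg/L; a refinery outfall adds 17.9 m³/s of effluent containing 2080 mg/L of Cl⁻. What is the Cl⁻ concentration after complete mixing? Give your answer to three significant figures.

Mixed concentration C = ΣQC/ΣQ = (104.0·11.00 + 18.50·1700 + 17.90·2080) / 140.4 = 69830/140.4 = 497.3 mg/L.

497 mg/L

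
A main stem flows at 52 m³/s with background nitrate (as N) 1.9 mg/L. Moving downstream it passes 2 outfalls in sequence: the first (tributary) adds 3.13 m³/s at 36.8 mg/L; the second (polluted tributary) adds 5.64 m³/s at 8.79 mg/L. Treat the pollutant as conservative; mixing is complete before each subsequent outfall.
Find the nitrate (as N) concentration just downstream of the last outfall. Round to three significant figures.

4.34 mg/L

Outfall 1: combined Q = 55.13 m³/s; C = (52.00·1.900 + 3.130·36.80)/55.13 = 3.881 mg/L.
Outfall 2: combined Q = 60.77 m³/s; C = (55.13·3.881 + 5.640·8.790)/60.77 = 4.337 mg/L.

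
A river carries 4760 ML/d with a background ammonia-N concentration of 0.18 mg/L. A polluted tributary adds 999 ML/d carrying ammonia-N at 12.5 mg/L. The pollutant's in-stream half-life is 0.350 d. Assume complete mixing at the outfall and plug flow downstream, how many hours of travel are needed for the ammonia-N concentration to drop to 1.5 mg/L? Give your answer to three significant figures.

After mixing, C = (4760·0.1800 + 999.0·12.50) / 5759 = 13340/5759 = 2.317 mg/L.
Half-life 0.350 d → k = ln 2 / 0.350 = 1.980 d⁻¹.
2.317·exp(−k·t) = 1.5 → t = ln(2.317/1.5)/k = 18970 s = 5.270 h.

5.27 h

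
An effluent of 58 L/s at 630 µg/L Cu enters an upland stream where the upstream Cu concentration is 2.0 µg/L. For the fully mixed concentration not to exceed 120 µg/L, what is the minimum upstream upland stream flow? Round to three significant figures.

251 L/s

Set C_mix = 120: (Q·2.000 + 58.00·630.0) / (Q + 58.00) = 120
→ Q = 58.00·(630.0 − 120)/(120 − 2.000) = 250.7 L/s.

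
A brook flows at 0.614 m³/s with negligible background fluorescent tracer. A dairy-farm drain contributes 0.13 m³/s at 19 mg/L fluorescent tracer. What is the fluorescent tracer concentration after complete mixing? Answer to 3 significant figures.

3.32 mg/L

Mixed concentration C = ΣQC/ΣQ = (0.6140·0 + 0.1300·19.00) / 0.7440 = 2.470/0.7440 = 3.320 mg/L.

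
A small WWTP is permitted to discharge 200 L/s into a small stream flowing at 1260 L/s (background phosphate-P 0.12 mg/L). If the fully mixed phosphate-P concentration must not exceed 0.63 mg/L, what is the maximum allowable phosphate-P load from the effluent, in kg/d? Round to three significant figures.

Mass balance at the limit: 1260·0.1200 + 200.0·Cₑ = 1460·0.63 → Cₑ = 3.843 mg/L.
200.0 L/s = 0.2000 m³/s. Load = 0.2000 m³/s × 3.843 g/m³ × 86 400 s/d = 66.41 kg/d.

66.4 kg/d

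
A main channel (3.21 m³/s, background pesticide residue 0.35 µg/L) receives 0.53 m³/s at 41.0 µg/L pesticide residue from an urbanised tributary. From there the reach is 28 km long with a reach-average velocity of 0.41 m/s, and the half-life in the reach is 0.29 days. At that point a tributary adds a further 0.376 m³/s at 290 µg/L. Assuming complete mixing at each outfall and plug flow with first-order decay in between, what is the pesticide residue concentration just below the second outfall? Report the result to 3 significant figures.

27.3 µg/L

Mixed concentration C = ΣQC/ΣQ = (3.210·0.3500 + 0.5300·41.00) / 3.740 = 22.85/3.740 = 6.111 µg/L; combined flow 3.740 m³/s.
Travel time t = 28·1000 / 0.41 = 68290 s = 18.97 h.
Half-life 0.29 d → k = ln 2 / 0.29 = 2.390 d⁻¹.
Decay over the reach: 6.111·exp(−kt) = 6.111·0.1512 = 0.9238 µg/L.
Second outfall: C = (3.740·0.9238 + 0.3760·290.0)/4.116 = 27.33 µg/L.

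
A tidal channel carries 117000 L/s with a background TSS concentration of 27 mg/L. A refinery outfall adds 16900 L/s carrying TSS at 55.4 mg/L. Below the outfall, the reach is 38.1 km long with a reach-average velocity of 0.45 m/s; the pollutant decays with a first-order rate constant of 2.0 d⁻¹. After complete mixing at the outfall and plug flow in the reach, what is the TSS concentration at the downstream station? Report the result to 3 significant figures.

4.31 mg/L

Flow-weighted average: C = (117000·27.00 + 16900·55.40) / 133900 = 4095000/133900 = 30.58 mg/L.
Travel time t = 38.1·1000 / 0.45 = 84670 s = 23.52 h.
Decay over the reach: 30.58·exp(−kt) = 30.58·0.1409 = 4.309 mg/L.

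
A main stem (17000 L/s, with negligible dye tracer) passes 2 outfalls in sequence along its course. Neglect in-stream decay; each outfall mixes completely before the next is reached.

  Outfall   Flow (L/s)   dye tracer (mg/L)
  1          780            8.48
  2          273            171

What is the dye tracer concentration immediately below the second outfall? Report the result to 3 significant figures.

Outfall 1: combined Q = 17780 L/s; C = (17000·0 + 780.0·8.480)/17780 = 0.3720 mg/L.
Outfall 2: combined Q = 18050 L/s; C = (17780·0.3720 + 273.0·171.0)/18050 = 2.952 mg/L.

2.95 mg/L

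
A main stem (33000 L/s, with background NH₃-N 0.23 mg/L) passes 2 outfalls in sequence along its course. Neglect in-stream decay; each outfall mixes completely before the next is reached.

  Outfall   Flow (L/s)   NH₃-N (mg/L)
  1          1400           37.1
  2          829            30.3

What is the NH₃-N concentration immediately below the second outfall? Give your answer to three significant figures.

Outfall 1: combined Q = 34400 L/s; C = (33000·0.2300 + 1400·37.10)/34400 = 1.731 mg/L.
Outfall 2: combined Q = 35230 L/s; C = (34400·1.731 + 829.0·30.30)/35230 = 2.403 mg/L.

2.40 mg/L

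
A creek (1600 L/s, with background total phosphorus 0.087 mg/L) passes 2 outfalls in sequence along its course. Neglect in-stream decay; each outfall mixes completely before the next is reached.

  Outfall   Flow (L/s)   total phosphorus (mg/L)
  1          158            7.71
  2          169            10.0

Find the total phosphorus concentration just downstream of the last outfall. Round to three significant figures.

After outfall 1: Q = 1600 + 158.0 = 1758 L/s; C = (1600·0.08700 + 158.0·7.710)/1758 = 0.7721 mg/L.
After outfall 2: Q = 1758 + 169.0 = 1927 L/s; C = (1758·0.7721 + 169.0·10.00)/1927 = 1.581 mg/L.

1.58 mg/L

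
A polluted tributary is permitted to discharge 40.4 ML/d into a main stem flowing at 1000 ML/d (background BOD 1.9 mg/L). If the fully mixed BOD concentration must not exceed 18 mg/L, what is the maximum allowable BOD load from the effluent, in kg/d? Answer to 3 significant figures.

Mass balance at the limit: 1000·1.900 + 40.40·Cₑ = 1040·18 → Cₑ = 416.5 mg/L.
40.40 ML/d = 0.4676 m³/s. Load = 0.4676 m³/s × 416.5 g/m³ × 86 400 s/d = 16830 kg/d.

16800 kg/d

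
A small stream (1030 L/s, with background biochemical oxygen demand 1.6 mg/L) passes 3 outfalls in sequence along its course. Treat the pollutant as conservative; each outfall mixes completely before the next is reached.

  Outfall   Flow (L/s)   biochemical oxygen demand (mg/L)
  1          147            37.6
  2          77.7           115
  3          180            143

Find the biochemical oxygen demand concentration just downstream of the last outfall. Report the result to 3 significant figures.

29.2 mg/L

Below outfall 1: Q → 1177 L/s, C = (1030·1.600 + 147.0·37.60)/1177 = 6.096 mg/L.
Below outfall 2: Q → 1255 L/s, C = (1177·6.096 + 77.70·115.0)/1255 = 12.84 mg/L.
Below outfall 3: Q → 1435 L/s, C = (1255·12.84 + 180.0·143.0)/1435 = 29.17 mg/L.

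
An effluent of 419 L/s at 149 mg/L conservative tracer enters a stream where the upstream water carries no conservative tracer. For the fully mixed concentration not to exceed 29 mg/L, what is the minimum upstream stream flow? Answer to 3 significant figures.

Set C_mix = 29: (Q·0 + 419.0·149.0) / (Q + 419.0) = 29
→ Q = 419.0·(149.0 − 29)/(29 − 0) = 1734 L/s.

1730 L/s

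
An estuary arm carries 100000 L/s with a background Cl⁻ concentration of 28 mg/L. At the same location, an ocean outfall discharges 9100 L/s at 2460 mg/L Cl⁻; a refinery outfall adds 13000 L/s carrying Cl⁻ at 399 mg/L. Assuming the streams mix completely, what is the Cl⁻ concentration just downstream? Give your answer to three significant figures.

Mass balance: C = (100000·28.00 + 9100·2460 + 13000·399.0) / 122100 = 30370000/122100 = 248.8 mg/L.

249 mg/L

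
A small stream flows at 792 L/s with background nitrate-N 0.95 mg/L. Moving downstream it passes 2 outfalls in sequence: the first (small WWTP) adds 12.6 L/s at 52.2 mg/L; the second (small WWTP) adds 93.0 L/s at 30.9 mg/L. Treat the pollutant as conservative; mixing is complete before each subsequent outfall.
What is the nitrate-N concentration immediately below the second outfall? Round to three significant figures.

After outfall 1: Q = 792.0 + 12.60 = 804.6 L/s; C = (792.0·0.9500 + 12.60·52.20)/804.6 = 1.753 mg/L.
After outfall 2: Q = 804.6 + 93.00 = 897.6 L/s; C = (804.6·1.753 + 93.00·30.90)/897.6 = 4.773 mg/L.

4.77 mg/L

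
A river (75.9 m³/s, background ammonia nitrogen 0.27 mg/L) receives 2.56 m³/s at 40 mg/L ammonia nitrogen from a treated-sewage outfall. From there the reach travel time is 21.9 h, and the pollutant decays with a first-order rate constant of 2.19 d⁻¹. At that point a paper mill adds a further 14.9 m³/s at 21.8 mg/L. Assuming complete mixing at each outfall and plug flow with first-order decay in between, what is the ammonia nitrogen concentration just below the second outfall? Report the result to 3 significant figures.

After mixing, C = (75.90·0.2700 + 2.560·40.00) / 78.46 = 122.9/78.46 = 1.566 mg/L; combined flow 78.46 m³/s.
After decay, C = 1.566 × e^(−kt) = 1.566 × 0.1356 = 0.2123 mg/L.
At the second outfall, C = (78.46·0.2123 + 14.90·21.80) / (78.46 + 14.90) = 3.658 mg/L.

3.66 mg/L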